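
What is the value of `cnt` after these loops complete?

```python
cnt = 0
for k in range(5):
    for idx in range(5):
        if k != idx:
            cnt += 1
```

5² - 5 (exclude diagonal)
`cnt` takes the values: 0 → 1 → 2 → 3 → 4 → 5 → 6 → 7 → 8 → 9 → 10 → 11 → 12 → 13 → 14 → 15 → 16 → 17 → 18 → 19 → 20

Answer: 20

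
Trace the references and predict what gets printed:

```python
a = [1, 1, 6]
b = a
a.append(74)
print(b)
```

Key concept: basic list aliasing.
Step by step:
`a = [1, 1, 6]` → a = [1, 1, 6]
`b = a` → b = [1, 1, 6] (same object as a)
`a.append(74)` → a = [1, 1, 6, 74] (same object as b); b = [1, 1, 6, 74] (same object as a)
`print(b)` → prints [1, 1, 6, 74]

Answer: [1, 1, 6, 74]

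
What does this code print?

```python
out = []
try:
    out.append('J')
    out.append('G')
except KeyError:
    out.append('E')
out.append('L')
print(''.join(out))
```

Execution trace: 'J' (try body) → 'G' (try body, no exception) → 'L' (after the try/except). Output: JGL

Answer: JGL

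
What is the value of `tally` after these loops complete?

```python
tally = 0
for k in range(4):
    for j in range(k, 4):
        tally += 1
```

Upper triangle: 4 + 3 + ... + 1
`tally` takes the values: 0 → 1 → 2 → 3 → 4 → 5 → 6 → 7 → 8 → 9 → 10

Answer: 10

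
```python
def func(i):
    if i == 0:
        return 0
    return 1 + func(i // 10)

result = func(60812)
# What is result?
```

Count of digits of 60812: 5

Answer: 5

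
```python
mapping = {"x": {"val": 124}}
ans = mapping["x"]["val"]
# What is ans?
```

Trace:
`mapping = {"x": {"val": 124}}` → mapping = {'x': {'val': 124}}
`ans = mapping["x"]["val"]` → ans = 124
So ans = 124

Answer: 124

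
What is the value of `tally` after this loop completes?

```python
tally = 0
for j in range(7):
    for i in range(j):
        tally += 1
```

Triangle number: 0+1+2+...+6
`tally` takes the values: 0 → 1 → 2 → 3 → 4 → 5 → 6 → 7 → 8 → 9 → 10 → 11 → 12 → 13 → 14 → 15 → 16 → 17 → 18 → 19 → 20 → 21

Answer: 21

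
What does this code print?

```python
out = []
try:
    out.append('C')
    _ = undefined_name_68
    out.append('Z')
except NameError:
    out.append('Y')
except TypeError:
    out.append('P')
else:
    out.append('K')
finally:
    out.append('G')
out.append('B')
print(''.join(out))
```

Execution trace: 'C' (try body) → 'Y' (except NameError) → 'G' (finally) → 'B' (after the try/except). Output: CYGB

Answer: CYGB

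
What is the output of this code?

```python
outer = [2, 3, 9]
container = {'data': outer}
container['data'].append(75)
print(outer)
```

Key concept: dict holds reference to list.
Step by step:
`outer = [2, 3, 9]` → outer = [2, 3, 9]
`container = {'data': outer}` → container = {'data': [2, 3, 9]}
`container['data'].append(75)` → outer = [2, 3, 9, 75]; container = {'data': [2, 3, 9, 75]}
`print(outer)` → prints [2, 3, 9, 75]

Answer: [2, 3, 9, 75]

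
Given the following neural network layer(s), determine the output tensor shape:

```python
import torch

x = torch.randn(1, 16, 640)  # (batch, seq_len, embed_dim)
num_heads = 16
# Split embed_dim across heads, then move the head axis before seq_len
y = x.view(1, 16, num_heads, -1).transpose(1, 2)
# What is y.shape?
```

Input: (1, 16, 640) -> head_dim = 640 // 16 = 40; after view: (1, 16, 16, 40) -> after transpose(1, 2): (1, 16, 16, 40) -> Output: (1, 16, 16, 40)

Answer: (1, 16, 16, 40)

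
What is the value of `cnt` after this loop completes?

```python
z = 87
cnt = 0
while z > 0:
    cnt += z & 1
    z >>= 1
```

Count set bits in 87 (binary: 0b1010111)
`cnt` takes the values: 0 → 1 → 2 → 3 → 4 → 5

Answer: 5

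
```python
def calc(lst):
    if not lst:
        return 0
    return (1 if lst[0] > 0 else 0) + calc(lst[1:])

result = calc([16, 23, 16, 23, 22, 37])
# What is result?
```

Count of positive elements in [16, 23, 16, 23, 22, 37] = 6

Answer: 6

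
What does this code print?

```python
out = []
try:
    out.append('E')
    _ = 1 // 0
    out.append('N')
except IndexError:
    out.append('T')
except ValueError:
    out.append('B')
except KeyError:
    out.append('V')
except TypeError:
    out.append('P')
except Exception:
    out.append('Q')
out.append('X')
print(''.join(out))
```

Execution trace: 'E' (try body) → 'Q' (except Exception) → 'X' (after the try/except). Output: EQX

Answer: EQX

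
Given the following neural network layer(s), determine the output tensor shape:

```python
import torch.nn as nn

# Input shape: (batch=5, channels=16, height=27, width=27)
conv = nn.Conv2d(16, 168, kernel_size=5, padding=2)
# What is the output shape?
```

Input: (5, 16, 27, 27) -> Output: (5, 168, 27, 27)

Answer: (5, 168, 27, 27)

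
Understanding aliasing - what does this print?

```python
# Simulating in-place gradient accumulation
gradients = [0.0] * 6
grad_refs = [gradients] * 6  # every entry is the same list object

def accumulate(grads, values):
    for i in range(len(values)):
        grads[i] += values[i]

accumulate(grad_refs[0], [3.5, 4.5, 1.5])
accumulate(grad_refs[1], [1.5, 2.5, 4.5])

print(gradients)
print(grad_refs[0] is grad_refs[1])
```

Key concept: gradient accumulation aliasing.
Step by step:
`gradients = [0.0] * 6` → gradients = [0.0, 0.0, 0.0, 0.0, 0.0, 0.0]
`grad_refs = [gradients] * 6` → grad_refs = [[0.0, 0.0, 0.0, 0.0, 0.0, 0.0], [0.0, 0.0, 0.0, 0.0, 0.0, 0.0], [0.0, 0.0, 0.0, 0.0, 0.0, 0.0], [0.0, 0.0, 0.0, 0.0, 0.0, 0.0], [0.0, 0.0, 0.0, 0.0, 0.0, 0.0], [0.0, 0.0, 0.0, 0.0, 0.0, 0.0]]
`accumulate(grad_refs[0], [3.5, 4.5, 1.5])` → gradients = [3.5, 4.5, 1.5, 0.0, 0.0, 0.0]; grad_refs = [[3.5, 4.5, 1.5, 0.0, 0.0, 0.0], [3.5, 4.5, 1.5, 0.0, 0.0, 0.0], [3.5, 4.5, 1.5, 0.0, 0.0, 0.0], [3.5, 4.5, 1.5, 0.0, 0.0, 0.0], [3.5, 4.5, 1.5, 0.0, 0.0, 0.0], [3.5, 4.5, 1.5, 0.0, 0.0, 0.0]]
`accumulate(grad_refs[1], [1.5, 2.5, 4.5])` → gradients = [5.0, 7.0, 6.0, 0.0, 0.0, 0.0]; grad_refs = [[5.0, 7.0, 6.0, 0.0, 0.0, 0.0], [5.0, 7.0, 6.0, 0.0, 0.0, 0.0], [5.0, 7.0, 6.0, 0.0, 0.0, 0.0], [5.0, 7.0, 6.0, 0.0, 0.0, 0.0], [5.0, 7.0, 6.0, 0.0, 0.0, 0.0], [5.0, 7.0, 6.0, 0.0, 0.0, 0.0]]
`print(gradients)` → prints [5.0, 7.0, 6.0, 0.0, 0.0, 0.0]
`print(grad_refs[0] is grad_refs[1])` → prints True

Answer:
[5.0, 7.0, 6.0, 0.0, 0.0, 0.0]
True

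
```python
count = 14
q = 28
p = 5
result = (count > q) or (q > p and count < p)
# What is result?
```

Trace:
`count = 14` → count = 14
`q = 28` → q = 28
`p = 5` → p = 5
`result = (count > q) or (q > p and count < p)` → result = False
So result = False

Answer: False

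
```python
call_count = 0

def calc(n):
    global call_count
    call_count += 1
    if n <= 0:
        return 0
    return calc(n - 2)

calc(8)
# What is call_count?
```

Linear recursion stepping by 2: 5 calls from n=8 down to ≤0.

Answer: 5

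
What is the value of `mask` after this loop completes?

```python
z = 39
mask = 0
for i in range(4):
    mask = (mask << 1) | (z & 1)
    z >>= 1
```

Reverse lowest 4 bits of 39
`mask` takes the values: 0 → 1 → 3 → 7 → 14

Answer: 14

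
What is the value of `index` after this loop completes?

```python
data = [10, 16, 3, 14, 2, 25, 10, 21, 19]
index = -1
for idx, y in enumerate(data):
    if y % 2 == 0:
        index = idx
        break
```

First even number index in [10, 16, 3, 14, 2, 25, 10, 21, 19]
`index` takes the values: -1 → 0

Answer: 0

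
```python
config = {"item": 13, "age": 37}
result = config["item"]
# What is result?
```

Trace:
`config = {"item": 13, "age": 37}` → config = {'item': 13, 'age': 37}
`result = config["item"]` → result = 13
So result = 13

Answer: 13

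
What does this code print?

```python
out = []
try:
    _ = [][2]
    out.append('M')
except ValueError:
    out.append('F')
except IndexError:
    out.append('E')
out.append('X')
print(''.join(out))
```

Execution trace: 'E' (except IndexError) → 'X' (after the try/except). Output: EX

Answer: EX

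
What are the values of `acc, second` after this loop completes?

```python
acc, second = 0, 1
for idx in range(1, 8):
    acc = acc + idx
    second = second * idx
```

Sum and factorial of 1 to 7
`acc, second` takes the values: (0, 1) → (1, 1) → (3, 1) → (3, 2) → (6, 2) → (6, 6) → (10, 6) → (10, 24) → (15, 24) → (15, 120) → (21, 120) → (21, 720) → (28, 720) → (28, 5040)

Answer: 28, 5040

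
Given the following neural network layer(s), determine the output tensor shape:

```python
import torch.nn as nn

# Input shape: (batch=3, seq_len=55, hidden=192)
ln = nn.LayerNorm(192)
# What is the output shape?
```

Input: (3, 55, 192) -> Output: (3, 55, 192)

Answer: (3, 55, 192)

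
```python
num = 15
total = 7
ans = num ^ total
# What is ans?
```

Trace:
`num = 15` → num = 15
`total = 7` → total = 7
`ans = num ^ total` → ans = 8
So ans = 8

Answer: 8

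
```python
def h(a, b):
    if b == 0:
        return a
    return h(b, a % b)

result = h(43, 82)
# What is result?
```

h(43, 82) -> h(82, 43) -> h(43, 39) -> h(39, 4) -> h(4, 3) -> h(3, 1) -> h(1, 0) -> 1

Answer: 1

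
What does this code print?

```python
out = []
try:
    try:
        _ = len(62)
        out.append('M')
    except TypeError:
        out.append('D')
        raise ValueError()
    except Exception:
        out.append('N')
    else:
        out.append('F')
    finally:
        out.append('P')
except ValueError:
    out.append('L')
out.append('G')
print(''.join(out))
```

Execution trace: 'D' (inner except TypeError) → 'P' (inner finally) → 'L' (outer except ValueError) → 'G' (after the try/except). Output: DPLG

Answer: DPLG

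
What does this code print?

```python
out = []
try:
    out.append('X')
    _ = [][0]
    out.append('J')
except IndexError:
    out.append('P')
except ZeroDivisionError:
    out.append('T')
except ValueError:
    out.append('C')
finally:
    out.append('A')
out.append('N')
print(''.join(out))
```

Execution trace: 'X' (try body) → 'P' (except IndexError) → 'A' (finally) → 'N' (after the try/except). Output: XPAN

Answer: XPAN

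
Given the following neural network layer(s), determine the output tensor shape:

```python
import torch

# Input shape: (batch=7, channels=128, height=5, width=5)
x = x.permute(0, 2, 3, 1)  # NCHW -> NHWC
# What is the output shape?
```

Input: (7, 128, 5, 5) -> Output: (7, 5, 5, 128)

Answer: (7, 5, 5, 128)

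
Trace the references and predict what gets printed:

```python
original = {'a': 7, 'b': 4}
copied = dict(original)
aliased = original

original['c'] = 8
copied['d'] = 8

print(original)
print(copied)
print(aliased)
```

Key concept: dict() creates copy, assignment creates alias.
Step by step:
`original = {'a': 7, 'b': 4}` → original = {'a': 7, 'b': 4}
`copied = dict(original)` → copied = {'a': 7, 'b': 4}
`aliased = original` → aliased = {'a': 7, 'b': 4} (same object as original)
`original['c'] = 8` → original = {'a': 7, 'b': 4, 'c': 8} (same object as aliased); aliased = {'a': 7, 'b': 4, 'c': 8} (same object as original)
`copied['d'] = 8` → copied = {'a': 7, 'b': 4, 'd': 8}
`print(original)` → prints {'a': 7, 'b': 4, 'c': 8}
`print(copied)` → prints {'a': 7, 'b': 4, 'd': 8}
`print(aliased)` → prints {'a': 7, 'b': 4, 'c': 8}

Answer:
{'a': 7, 'b': 4, 'c': 8}
{'a': 7, 'b': 4, 'd': 8}
{'a': 7, 'b': 4, 'c': 8}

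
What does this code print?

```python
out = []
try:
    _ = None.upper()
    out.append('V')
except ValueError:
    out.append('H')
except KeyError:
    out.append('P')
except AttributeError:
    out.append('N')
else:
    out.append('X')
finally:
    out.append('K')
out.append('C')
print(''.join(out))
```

Execution trace: 'N' (except AttributeError) → 'K' (finally) → 'C' (after the try/except). Output: NKC

Answer: NKC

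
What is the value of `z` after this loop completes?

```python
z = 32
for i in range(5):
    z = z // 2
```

Halve 5 times: 32 // 2^5 = 1
`z` takes the values: 32 → 16 → 8 → 4 → 2 → 1

Answer: 1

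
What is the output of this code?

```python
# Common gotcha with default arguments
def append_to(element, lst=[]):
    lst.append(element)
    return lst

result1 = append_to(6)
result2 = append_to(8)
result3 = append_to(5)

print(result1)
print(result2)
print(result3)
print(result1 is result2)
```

Key concept: mutable default argument gotcha.
Step by step:
`result1 = append_to(6)` → result1 = [6]
`result2 = append_to(8)` → result1 = [6, 8] (same object as result2); result2 = [6, 8] (same object as result1)
`result3 = append_to(5)` → result1 = [6, 8, 5] (same object as result2, result3); result2 = [6, 8, 5] (same object as result1, result3); result3 = [6, 8, 5] (same object as result1, result2)
`print(result1)` → prints [6, 8, 5]
`print(result2)` → prints [6, 8, 5]
`print(result3)` → prints [6, 8, 5]
`print(result1 is result2)` → prints True

Answer:
[6, 8, 5]
[6, 8, 5]
[6, 8, 5]
True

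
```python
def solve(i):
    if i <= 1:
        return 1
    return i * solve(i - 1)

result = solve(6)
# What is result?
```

solve(6) = 6 * 5 * 4 * 3 * 2 * 1 = 720

Answer: 720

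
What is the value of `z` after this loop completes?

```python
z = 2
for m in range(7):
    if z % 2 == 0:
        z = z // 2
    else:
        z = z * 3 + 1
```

Collatz-style transformation from 2
`z` takes the values: 2 → 1 → 4 → 2 → 1 → 4 → 2 → 1

Answer: 1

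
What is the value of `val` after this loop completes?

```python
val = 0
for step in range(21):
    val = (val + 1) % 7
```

Increment mod 7, 21 times = 0
`val` takes the values: 0 → 1 → 2 → 3 → 4 → 5 → 6 → 0 → 1 → 2 → 3 → 4 → 5 → 6 → 0 → 1 → 2 → 3 → 4 → 5 → 6 → 0

Answer: 0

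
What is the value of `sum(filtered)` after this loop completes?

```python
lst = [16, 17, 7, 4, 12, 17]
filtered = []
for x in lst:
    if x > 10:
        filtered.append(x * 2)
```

Sum of doubled values > 10
`filtered` takes the values: [] → [32] → [32, 34] → [32, 34, 24] → [32, 34, 24, 34]
So `sum(filtered)` = 124

Answer: 124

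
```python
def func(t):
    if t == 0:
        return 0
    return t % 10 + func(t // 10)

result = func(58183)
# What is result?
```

Sum of digits of 58183: 3 + 8 + 1 + 8 + 5 = 25

Answer: 25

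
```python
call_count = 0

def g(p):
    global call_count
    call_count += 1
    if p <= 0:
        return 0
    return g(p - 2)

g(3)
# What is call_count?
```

Linear recursion stepping by 2: 3 calls from p=3 down to ≤0.

Answer: 3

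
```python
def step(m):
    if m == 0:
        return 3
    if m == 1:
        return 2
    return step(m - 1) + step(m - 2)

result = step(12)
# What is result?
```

Build up from base cases: step(0)=3, step(1)=2, step(2)=5, step(3)=7, step(4)=12, step(5)=19, step(6)=31, ..., step(12)=555

Answer: 555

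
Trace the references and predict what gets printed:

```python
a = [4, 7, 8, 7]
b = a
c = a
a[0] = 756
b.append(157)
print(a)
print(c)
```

Key concept: multiple aliases.
Step by step:
`a = [4, 7, 8, 7]` → a = [4, 7, 8, 7]
`b = a` → b = [4, 7, 8, 7] (same object as a)
`c = a` → c = [4, 7, 8, 7] (same object as a, b)
`a[0] = 756` → a = [756, 7, 8, 7] (same object as b, c); b = [756, 7, 8, 7] (same object as a, c); c = [756, 7, 8, 7] (same object as a, b)
`b.append(157)` → a = [756, 7, 8, 7, 157] (same object as b, c); b = [756, 7, 8, 7, 157] (same object as a, c); c = [756, 7, 8, 7, 157] (same object as a, b)
`print(a)` → prints [756, 7, 8, 7, 157]
`print(c)` → prints [756, 7, 8, 7, 157]

Answer:
[756, 7, 8, 7, 157]
[756, 7, 8, 7, 157]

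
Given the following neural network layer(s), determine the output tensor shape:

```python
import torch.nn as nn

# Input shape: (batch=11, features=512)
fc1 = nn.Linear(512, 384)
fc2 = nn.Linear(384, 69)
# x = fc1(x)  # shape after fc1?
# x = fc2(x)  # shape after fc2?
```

Input: (11, 512) -> after fc1: (11, 384) -> Output: (11, 69)

Answer: (11, 69)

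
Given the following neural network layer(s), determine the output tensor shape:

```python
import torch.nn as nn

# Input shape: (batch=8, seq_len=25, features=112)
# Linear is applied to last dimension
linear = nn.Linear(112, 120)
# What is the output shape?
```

Input: (8, 25, 112) -> Output: (8, 25, 120)

Answer: (8, 25, 120)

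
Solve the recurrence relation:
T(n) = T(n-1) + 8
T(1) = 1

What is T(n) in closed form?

Unrolling: T(n) = T(1) + 8·(n-1) = 1 + 8(n-1) = 8n - 7.

Answer: T(n) = 8n - 7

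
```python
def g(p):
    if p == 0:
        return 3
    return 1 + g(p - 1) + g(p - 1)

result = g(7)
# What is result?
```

g(p) = 1 + 2·g(p-1), g(0)=3. Closed form: (3+1)·2^7 - 1 = 511.

Answer: 511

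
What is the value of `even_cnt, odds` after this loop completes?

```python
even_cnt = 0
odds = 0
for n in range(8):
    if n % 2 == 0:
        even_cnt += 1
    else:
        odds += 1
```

Count evens and odds in range(8)
`even_cnt, odds` takes the values: (0, 0) → (1, 0) → (1, 1) → (2, 1) → (2, 2) → (3, 2) → (3, 3) → (4, 3) → (4, 4)

Answer: 4, 4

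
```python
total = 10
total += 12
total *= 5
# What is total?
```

Trace:
`total = 10` → total = 10
`total += 12` → total = 22
`total *= 5` → total = 110
So total = 110

Answer: 110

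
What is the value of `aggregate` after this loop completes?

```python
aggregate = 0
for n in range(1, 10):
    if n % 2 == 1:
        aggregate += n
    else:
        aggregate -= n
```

Add odd, subtract even
`aggregate` takes the values: 0 → 1 → -1 → 2 → -2 → 3 → -3 → 4 → -4 → 5

Answer: 5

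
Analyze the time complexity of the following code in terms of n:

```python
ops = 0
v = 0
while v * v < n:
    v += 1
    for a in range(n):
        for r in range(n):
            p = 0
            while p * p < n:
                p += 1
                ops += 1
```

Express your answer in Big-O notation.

Each loop level contributes: √n × n × n × √n. Multiplying the contributions gives O(n^3).

Answer: O(n^3)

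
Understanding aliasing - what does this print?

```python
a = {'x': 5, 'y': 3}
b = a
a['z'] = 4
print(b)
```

Key concept: dict aliasing.
Step by step:
`a = {'x': 5, 'y': 3}` → a = {'x': 5, 'y': 3}
`b = a` → b = {'x': 5, 'y': 3} (same object as a)
`a['z'] = 4` → a = {'x': 5, 'y': 3, 'z': 4} (same object as b); b = {'x': 5, 'y': 3, 'z': 4} (same object as a)
`print(b)` → prints {'x': 5, 'y': 3, 'z': 4}

Answer: {'x': 5, 'y': 3, 'z': 4}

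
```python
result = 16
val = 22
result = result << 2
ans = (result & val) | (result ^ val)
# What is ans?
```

Trace:
`result = 16` → result = 16
`val = 22` → val = 22
`result = result << 2` → result = 64
`ans = (result & val) | (result ^ val)` → ans = 86
So ans = 86

Answer: 86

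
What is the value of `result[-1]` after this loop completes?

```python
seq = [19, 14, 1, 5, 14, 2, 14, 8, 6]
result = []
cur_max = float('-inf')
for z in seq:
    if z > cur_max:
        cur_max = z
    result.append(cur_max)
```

Running max ends at 19
`result` takes the values: [] → [19] → [19, 19] → [19, 19, 19] → [19, 19, 19, 19] → [19, 19, 19, 19, 19] → [19, 19, 19, 19, 19, 19] → [19, 19, 19, 19, 19, 19, 19] → [19, 19, 19, 19, 19, 19, 19, 19] → [19, 19, 19, 19, 19, 19, 19, 19, 19]
So `result[-1]` = 19

Answer: 19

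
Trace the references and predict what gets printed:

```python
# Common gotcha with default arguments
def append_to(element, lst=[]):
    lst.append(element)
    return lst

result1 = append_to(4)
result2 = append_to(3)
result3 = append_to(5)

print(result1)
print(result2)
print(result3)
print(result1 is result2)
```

Key concept: mutable default argument gotcha.
Step by step:
`result1 = append_to(4)` → result1 = [4]
`result2 = append_to(3)` → result1 = [4, 3] (same object as result2); result2 = [4, 3] (same object as result1)
`result3 = append_to(5)` → result1 = [4, 3, 5] (same object as result2, result3); result2 = [4, 3, 5] (same object as result1, result3); result3 = [4, 3, 5] (same object as result1, result2)
`print(result1)` → prints [4, 3, 5]
`print(result2)` → prints [4, 3, 5]
`print(result3)` → prints [4, 3, 5]
`print(result1 is result2)` → prints True

Answer:
[4, 3, 5]
[4, 3, 5]
[4, 3, 5]
True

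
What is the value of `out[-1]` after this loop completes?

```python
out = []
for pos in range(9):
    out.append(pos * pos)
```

Last element of squares 0 to 8
`out` takes the values: [] → [0] → [0, 1] → [0, 1, 4] → [0, 1, 4, 9] → [0, 1, 4, 9, 16] → [0, 1, 4, 9, 16, 25] → [0, 1, 4, 9, 16, 25, 36] → [0, 1, 4, 9, 16, 25, 36, 49] → [0, 1, 4, 9, 16, 25, 36, 49, 64]
So `out[-1]` = 64

Answer: 64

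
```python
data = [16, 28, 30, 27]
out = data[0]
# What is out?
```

Trace:
`data = [16, 28, 30, 27]` → data = [16, 28, 30, 27]
`out = data[0]` → out = 16
So out = 16

Answer: 16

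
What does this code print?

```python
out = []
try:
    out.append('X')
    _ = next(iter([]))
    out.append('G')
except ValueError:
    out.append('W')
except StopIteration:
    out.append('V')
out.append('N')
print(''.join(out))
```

Execution trace: 'X' (try body) → 'V' (except StopIteration) → 'N' (after the try/except). Output: XVN

Answer: XVN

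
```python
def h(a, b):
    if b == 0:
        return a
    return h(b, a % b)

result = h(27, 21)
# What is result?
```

h(27, 21) -> h(21, 6) -> h(6, 3) -> h(3, 0) -> 3

Answer: 3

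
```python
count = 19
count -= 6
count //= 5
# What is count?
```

Trace:
`count = 19` → count = 19
`count -= 6` → count = 13
`count //= 5` → count = 2
So count = 2

Answer: 2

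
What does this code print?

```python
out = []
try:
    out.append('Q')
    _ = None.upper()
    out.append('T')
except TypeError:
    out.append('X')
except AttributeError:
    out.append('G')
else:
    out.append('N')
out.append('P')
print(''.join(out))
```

Execution trace: 'Q' (try body) → 'G' (except AttributeError) → 'P' (after the try/except). Output: QGP

Answer: QGP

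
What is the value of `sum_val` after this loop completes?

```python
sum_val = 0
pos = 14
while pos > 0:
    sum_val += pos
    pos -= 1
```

Sum 14 down to 1
`sum_val` takes the values: 0 → 14 → 27 → 39 → 50 → 60 → 69 → 77 → 84 → 90 → 95 → 99 → 102 → 104 → 105

Answer: 105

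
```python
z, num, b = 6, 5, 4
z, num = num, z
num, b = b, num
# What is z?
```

Trace:
`z, num, b = 6, 5, 4` → z = 6; num = 5; b = 4
`z, num = num, z` → z = 5; num = 6
`num, b = b, num` → num = 4; b = 6
So z = 5

Answer: 5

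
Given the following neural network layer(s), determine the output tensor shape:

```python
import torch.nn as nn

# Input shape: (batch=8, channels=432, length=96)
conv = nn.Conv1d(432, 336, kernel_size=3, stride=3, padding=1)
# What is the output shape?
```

Input: (8, 432, 96) -> Output: (8, 336, 32)

Answer: (8, 336, 32)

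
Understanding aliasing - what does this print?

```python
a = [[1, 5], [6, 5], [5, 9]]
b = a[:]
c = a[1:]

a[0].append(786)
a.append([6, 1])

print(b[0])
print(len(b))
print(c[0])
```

Key concept: slice with nested mutation.
Step by step:
`a = [[1, 5], [6, 5], [5, 9]]` → a = [[1, 5], [6, 5], [5, 9]]
`b = a[:]` → b = [[1, 5], [6, 5], [5, 9]]
`c = a[1:]` → c = [[6, 5], [5, 9]]
`a[0].append(786)` → a = [[1, 5, 786], [6, 5], [5, 9]]; b = [[1, 5, 786], [6, 5], [5, 9]]
`a.append([6, 1])` → a = [[1, 5, 786], [6, 5], [5, 9], [6, 1]]
`print(b[0])` → prints [1, 5, 786]
`print(len(b))` → prints 3
`print(c[0])` → prints [6, 5]

Answer:
[1, 5, 786]
3
[6, 5]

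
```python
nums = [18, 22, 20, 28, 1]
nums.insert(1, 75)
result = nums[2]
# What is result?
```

Trace:
`nums = [18, 22, 20, 28, 1]` → nums = [18, 22, 20, 28, 1]
`nums.insert(1, 75)` → nums = [18, 75, 22, 20, 28, 1]
`result = nums[2]` → result = 22
So result = 22

Answer: 22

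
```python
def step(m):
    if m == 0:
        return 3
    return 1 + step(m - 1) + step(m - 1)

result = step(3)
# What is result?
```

step(m) = 1 + 2·step(m-1), step(0)=3. Closed form: (3+1)·2^3 - 1 = 31.

Answer: 31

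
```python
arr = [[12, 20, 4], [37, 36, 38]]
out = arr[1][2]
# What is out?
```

Trace:
`arr = [[12, 20, 4], [37, 36, 38]]` → arr = [[12, 20, 4], [37, 36, 38]]
`out = arr[1][2]` → out = 38
So out = 38

Answer: 38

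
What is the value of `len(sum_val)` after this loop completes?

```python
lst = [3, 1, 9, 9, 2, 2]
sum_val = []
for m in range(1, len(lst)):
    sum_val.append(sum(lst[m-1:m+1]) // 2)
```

Number of 2-element averages
`sum_val` takes the values: [] → [2] → [2, 5] → [2, 5, 9] → [2, 5, 9, 5] → [2, 5, 9, 5, 2]
So `len(sum_val)` = 5

Answer: 5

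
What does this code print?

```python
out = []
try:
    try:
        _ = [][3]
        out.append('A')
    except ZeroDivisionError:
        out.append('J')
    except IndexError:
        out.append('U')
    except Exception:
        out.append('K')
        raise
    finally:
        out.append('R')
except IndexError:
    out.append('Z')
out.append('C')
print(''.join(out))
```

Execution trace: 'U' (inner except IndexError) → 'R' (inner finally) → 'C' (after the try/except). Output: URC

Answer: URC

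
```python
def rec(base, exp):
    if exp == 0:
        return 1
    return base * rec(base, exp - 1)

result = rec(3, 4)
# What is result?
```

rec(3, 4) = 3 * 3 * 3 * 3 = 81

Answer: 81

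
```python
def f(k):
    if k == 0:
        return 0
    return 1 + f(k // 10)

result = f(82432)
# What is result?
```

Count of digits of 82432: 5

Answer: 5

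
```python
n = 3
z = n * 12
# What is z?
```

Trace:
`n = 3` → n = 3
`z = n * 12` → z = 36
So z = 36

Answer: 36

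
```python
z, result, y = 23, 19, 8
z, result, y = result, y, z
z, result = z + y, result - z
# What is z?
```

Trace:
`z, result, y = 23, 19, 8` → z = 23; result = 19; y = 8
`z, result, y = result, y, z` → z = 19; result = 8; y = 23
`z, result = z + y, result - z` → z = 42; result = -11
So z = 42

Answer: 42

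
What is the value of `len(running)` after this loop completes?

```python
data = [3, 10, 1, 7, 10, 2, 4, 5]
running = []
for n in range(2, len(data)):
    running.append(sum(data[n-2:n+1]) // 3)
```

Number of 3-element averages
`running` takes the values: [] → [4] → [4, 6] → [4, 6, 6] → [4, 6, 6, 6] → [4, 6, 6, 6, 5] → [4, 6, 6, 6, 5, 3]
So `len(running)` = 6

Answer: 6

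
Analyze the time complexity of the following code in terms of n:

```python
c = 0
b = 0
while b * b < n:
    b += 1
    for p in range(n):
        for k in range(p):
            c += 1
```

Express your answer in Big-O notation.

Each loop level contributes: √n × n × n. Multiplying the contributions gives O(n^2√n).

Answer: O(n^2√n)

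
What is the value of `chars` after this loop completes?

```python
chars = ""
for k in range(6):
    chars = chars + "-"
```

Repeat '-' 6 times
`chars` takes the values: "" → "-" → "--" → "---" → "----" → "-----" → "------"

Answer: "------"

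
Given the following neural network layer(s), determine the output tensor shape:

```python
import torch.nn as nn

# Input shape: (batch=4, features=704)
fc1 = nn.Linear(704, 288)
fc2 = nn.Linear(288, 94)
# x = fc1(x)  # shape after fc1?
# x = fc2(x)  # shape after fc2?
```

Input: (4, 704) -> after fc1: (4, 288) -> Output: (4, 94)

Answer: (4, 94)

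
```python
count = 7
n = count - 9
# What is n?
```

Trace:
`count = 7` → count = 7
`n = count - 9` → n = -2
So n = -2

Answer: -2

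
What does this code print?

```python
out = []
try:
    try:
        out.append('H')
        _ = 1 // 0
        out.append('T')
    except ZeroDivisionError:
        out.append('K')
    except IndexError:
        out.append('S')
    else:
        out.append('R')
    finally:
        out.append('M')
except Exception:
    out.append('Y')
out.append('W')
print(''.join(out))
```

Execution trace: 'H' (inner try body) → 'K' (inner except ZeroDivisionError) → 'M' (inner finally) → 'W' (after the try/except). Output: HKMW

Answer: HKMW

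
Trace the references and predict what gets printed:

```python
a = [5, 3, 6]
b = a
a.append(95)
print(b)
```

Key concept: basic list aliasing.
Step by step:
`a = [5, 3, 6]` → a = [5, 3, 6]
`b = a` → b = [5, 3, 6] (same object as a)
`a.append(95)` → a = [5, 3, 6, 95] (same object as b); b = [5, 3, 6, 95] (same object as a)
`print(b)` → prints [5, 3, 6, 95]

Answer: [5, 3, 6, 95]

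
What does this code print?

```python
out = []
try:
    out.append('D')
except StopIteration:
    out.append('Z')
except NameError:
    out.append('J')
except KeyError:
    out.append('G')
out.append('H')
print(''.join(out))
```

Execution trace: 'D' (try body, no exception) → 'H' (after the try/except). Output: DH

Answer: DH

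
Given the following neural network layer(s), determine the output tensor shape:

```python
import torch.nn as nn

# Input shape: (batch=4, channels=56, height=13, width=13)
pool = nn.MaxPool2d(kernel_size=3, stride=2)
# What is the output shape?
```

Input: (4, 56, 13, 13) -> Output: (4, 56, 6, 6)

Answer: (4, 56, 6, 6)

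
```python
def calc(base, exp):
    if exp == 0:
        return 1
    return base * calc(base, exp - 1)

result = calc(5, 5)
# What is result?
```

calc(5, 5) = 5 * 5 * 5 * 5 * 5 = 3125

Answer: 3125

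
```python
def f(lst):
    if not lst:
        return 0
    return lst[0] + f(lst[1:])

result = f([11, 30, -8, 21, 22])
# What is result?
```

11 + 30 + (-8) + 21 + 22 + 0 = 76

Answer: 76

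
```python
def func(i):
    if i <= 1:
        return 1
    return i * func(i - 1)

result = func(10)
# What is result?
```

func(10) = 10 * 9 * 8 * 7 * 6 * 5 * 4 * 3 * 2 * 1 = 3628800

Answer: 3628800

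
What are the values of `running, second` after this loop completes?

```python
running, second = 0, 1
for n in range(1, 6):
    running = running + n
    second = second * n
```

Sum and factorial of 1 to 5
`running, second` takes the values: (0, 1) → (1, 1) → (3, 1) → (3, 2) → (6, 2) → (6, 6) → (10, 6) → (10, 24) → (15, 24) → (15, 120)

Answer: 15, 120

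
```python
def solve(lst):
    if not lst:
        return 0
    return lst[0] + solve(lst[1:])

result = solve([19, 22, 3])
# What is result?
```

19 + 22 + 3 + 0 = 44

Answer: 44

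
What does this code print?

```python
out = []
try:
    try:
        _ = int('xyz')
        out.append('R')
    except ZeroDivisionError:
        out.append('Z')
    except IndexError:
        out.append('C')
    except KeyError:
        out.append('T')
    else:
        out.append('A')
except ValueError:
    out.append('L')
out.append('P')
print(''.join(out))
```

Execution trace: 'L' (outer except ValueError) → 'P' (after the try/except). Output: LP

Answer: LP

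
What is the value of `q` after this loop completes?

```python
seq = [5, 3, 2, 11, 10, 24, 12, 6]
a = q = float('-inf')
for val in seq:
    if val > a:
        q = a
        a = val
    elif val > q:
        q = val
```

Second largest (with repeats) in [5, 3, 2, 11, 10, 24, 12, 6]
`q` takes the values: -inf → 3 → 5 → 10 → 11 → 12

Answer: 12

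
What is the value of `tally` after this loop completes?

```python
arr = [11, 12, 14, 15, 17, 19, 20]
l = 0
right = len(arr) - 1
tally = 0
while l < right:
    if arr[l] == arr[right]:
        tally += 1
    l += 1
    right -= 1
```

Count matching pairs from ends
`tally` takes the values: 0

Answer: 0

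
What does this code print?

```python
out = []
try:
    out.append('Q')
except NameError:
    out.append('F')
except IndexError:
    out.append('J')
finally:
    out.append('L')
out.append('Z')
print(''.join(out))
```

Execution trace: 'Q' (try body, no exception) → 'L' (finally) → 'Z' (after the try/except). Output: QLZ

Answer: QLZ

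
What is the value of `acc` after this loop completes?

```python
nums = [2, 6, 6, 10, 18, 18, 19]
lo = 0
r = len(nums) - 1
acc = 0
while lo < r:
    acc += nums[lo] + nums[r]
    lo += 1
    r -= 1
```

Sum of pairs from ends
`acc` takes the values: 0 → 21 → 45 → 69

Answer: 69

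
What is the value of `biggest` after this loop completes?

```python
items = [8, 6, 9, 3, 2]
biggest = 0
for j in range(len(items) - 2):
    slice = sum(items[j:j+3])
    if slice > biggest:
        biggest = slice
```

Max sum of 3-element window in [8, 6, 9, 3, 2]
`biggest` takes the values: 0 → 23

Answer: 23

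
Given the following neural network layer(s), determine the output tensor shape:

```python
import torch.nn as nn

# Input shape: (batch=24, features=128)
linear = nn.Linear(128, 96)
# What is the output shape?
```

Input: (24, 128) -> Output: (24, 96)

Answer: (24, 96)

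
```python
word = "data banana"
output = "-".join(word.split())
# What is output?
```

Trace:
`word = "data banana"` → word = 'data banana'
`output = "-".join(word.split())` → output = 'data-banana'
So output = 'data-banana'

Answer: 'data-banana'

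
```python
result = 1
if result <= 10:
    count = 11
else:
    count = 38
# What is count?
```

Trace:
`result = 1` → result = 1
`if result <= 10: ...` → result <= 10 is True → count = 11
So count = 11

Answer: 11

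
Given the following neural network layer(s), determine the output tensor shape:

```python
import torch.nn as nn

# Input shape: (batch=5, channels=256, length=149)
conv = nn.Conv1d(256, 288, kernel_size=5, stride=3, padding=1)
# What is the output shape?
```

Input: (5, 256, 149) -> Output: (5, 288, 49)

Answer: (5, 288, 49)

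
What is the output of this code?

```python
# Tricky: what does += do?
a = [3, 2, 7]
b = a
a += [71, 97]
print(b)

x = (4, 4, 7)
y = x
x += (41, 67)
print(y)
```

Key concept: += behavior differs for mutable vs immutable.
Step by step:
`a = [3, 2, 7]` → a = [3, 2, 7]
`b = a` → b = [3, 2, 7] (same object as a)
`a += [71, 97]` → a = [3, 2, 7, 71, 97] (same object as b); b = [3, 2, 7, 71, 97] (same object as a)
`print(b)` → prints [3, 2, 7, 71, 97]
`x = (4, 4, 7)` → x = (4, 4, 7)
`y = x` → y = (4, 4, 7)
`x += (41, 67)` → x = (4, 4, 7, 41, 67)
`print(y)` → prints (4, 4, 7)

Answer:
[3, 2, 7, 71, 97]
(4, 4, 7)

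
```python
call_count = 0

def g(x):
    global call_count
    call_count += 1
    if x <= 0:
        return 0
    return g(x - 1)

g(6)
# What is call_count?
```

Linear recursion stepping by 1: 7 calls from x=6 down to ≤0.

Answer: 7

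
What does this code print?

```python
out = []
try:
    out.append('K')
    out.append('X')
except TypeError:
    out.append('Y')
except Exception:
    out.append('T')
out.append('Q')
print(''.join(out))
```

Execution trace: 'K' (try body) → 'X' (try body, no exception) → 'Q' (after the try/except). Output: KXQ

Answer: KXQ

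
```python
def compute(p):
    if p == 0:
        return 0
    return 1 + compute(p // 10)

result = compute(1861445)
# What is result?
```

Count of digits of 1861445: 7

Answer: 7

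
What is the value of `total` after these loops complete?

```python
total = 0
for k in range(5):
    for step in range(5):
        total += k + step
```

Sum of all k+step for k,step in 5x5
`total` takes the values: 0 → 1 → 3 → 6 → 10 → 11 → 13 → 16 → 20 → 25 → 27 → 30 → 34 → 39 → 45 → 48 → 52 → 57 → 63 → 70 → 74 → 79 → 85 → 92 → 100

Answer: 100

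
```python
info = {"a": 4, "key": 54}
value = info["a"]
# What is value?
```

Trace:
`info = {"a": 4, "key": 54}` → info = {'a': 4, 'key': 54}
`value = info["a"]` → value = 4
So value = 4

Answer: 4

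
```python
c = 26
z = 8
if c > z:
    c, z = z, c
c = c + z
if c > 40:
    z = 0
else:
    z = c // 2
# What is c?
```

Trace:
`c = 26` → c = 26
`z = 8` → z = 8
`if c > z: ...` → c > z is True → c = 8; z = 26
`c = c + z` → c = 34
`if c > 40: ...` → c > 40 is False, take else branch → z = 17
So c = 34

Answer: 34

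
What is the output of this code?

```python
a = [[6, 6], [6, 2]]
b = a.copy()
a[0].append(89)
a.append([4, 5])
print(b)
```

Key concept: shallow copy with nested lists.
Step by step:
`a = [[6, 6], [6, 2]]` → a = [[6, 6], [6, 2]]
`b = a.copy()` → b = [[6, 6], [6, 2]]
`a[0].append(89)` → a = [[6, 6, 89], [6, 2]]; b = [[6, 6, 89], [6, 2]]
`a.append([4, 5])` → a = [[6, 6, 89], [6, 2], [4, 5]]
`print(b)` → prints [[6, 6, 89], [6, 2]]

Answer: [[6, 6, 89], [6, 2]]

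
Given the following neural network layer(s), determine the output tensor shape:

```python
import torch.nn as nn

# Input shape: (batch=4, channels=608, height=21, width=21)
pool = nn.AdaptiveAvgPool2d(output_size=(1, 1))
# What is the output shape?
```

Input: (4, 608, 21, 21) -> Output: (4, 608, 1, 1)

Answer: (4, 608, 1, 1)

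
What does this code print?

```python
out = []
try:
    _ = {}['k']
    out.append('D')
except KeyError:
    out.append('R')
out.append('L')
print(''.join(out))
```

Execution trace: 'R' (except KeyError) → 'L' (after the try/except). Output: RL

Answer: RL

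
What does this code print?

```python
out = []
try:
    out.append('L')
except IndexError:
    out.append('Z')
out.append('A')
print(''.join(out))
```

Execution trace: 'L' (try body, no exception) → 'A' (after the try/except). Output: LA

Answer: LA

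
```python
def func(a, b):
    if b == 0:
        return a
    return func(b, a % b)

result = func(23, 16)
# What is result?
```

func(23, 16) -> func(16, 7) -> func(7, 2) -> func(2, 1) -> func(1, 0) -> 1

Answer: 1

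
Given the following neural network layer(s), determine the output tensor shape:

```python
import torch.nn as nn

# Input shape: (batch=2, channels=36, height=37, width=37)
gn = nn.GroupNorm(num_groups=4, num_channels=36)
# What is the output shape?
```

Input: (2, 36, 37, 37) -> Output: (2, 36, 37, 37)

Answer: (2, 36, 37, 37)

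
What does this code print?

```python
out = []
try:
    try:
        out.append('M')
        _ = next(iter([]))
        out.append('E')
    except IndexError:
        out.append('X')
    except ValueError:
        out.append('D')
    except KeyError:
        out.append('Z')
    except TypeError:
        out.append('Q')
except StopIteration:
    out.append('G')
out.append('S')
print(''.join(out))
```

Execution trace: 'M' (try body) → 'G' (outer except StopIteration) → 'S' (after the try/except). Output: MGS

Answer: MGS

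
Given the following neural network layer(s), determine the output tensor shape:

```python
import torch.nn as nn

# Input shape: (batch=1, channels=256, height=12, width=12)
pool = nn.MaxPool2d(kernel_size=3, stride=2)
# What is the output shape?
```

Input: (1, 256, 12, 12) -> Output: (1, 256, 5, 5)

Answer: (1, 256, 5, 5)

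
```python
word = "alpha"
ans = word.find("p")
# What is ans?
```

Trace:
`word = "alpha"` → word = 'alpha'
`ans = word.find("p")` → ans = 2
So ans = 2

Answer: 2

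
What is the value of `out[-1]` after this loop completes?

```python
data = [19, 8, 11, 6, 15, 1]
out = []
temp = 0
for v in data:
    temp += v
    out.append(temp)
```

Cumulative sum ends at 60
`out` takes the values: [] → [19] → [19, 27] → [19, 27, 38] → [19, 27, 38, 44] → [19, 27, 38, 44, 59] → [19, 27, 38, 44, 59, 60]
So `out[-1]` = 60

Answer: 60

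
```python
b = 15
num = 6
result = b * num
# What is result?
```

Trace:
`b = 15` → b = 15
`num = 6` → num = 6
`result = b * num` → result = 90
So result = 90

Answer: 90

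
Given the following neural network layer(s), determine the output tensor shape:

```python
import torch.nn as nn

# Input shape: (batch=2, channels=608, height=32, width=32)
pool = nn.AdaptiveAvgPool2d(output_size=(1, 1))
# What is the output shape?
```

Input: (2, 608, 32, 32) -> Output: (2, 608, 1, 1)

Answer: (2, 608, 1, 1)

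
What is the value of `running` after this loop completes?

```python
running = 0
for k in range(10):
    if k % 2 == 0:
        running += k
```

Sum of even numbers 0 to 9
`running` takes the values: 0 → 2 → 6 → 12 → 20

Answer: 20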